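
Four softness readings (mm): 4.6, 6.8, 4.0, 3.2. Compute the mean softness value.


4.65 mm

Sum = 4.6 + 6.8 + 4.0 + 3.2
Mean = 18.6 / 4 = 4.65 mm


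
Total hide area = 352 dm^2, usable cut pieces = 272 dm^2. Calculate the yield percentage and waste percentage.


Yield = 77.3%
Waste = 22.7%


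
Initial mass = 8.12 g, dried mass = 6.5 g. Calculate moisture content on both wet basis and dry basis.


Wet basis = 20.0%
Dry basis = 24.9%

Moisture lost = 8.12 - 6.5 = 1.62 g
Wet basis MC = 1.62 / 8.12 x 100 = 20.0%
Dry basis MC = 1.62 / 6.5 x 100 = 24.9%


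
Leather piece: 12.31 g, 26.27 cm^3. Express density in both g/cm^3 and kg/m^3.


0.469 g/cm^3
469 kg/m^3


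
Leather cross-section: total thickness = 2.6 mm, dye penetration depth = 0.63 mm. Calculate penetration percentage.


Penetration% = 0.63 / 2.6 x 100
Penetration = 24.2%


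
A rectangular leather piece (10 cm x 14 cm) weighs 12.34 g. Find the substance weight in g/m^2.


Area = 10 x 14 = 140 cm^2
SW = 12.34 / 140 x 10000 = 881.4 g/m^2


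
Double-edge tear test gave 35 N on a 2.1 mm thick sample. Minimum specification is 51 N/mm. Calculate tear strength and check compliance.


Tear strength = 16.7 N/mm
Compliant: No

Tear strength = 35 / 2.1 = 16.7 N/mm
Required minimum = 51 N/mm
Compliant: No


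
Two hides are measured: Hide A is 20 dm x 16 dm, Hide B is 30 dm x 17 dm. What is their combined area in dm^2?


830 dm^2

Hide A area = 20 x 16 = 320 dm^2
Hide B area = 30 x 17 = 510 dm^2
Total = 320 + 510 = 830 dm^2


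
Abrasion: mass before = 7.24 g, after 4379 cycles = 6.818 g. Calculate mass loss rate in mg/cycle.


Mass loss = 7.24 - 6.818 = 0.422 g
Rate = 0.422 / 4379 x 1000 = 0.096 mg/cycle


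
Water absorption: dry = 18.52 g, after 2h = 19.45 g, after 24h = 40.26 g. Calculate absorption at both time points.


2h absorption = 5.0%
24h absorption = 117.4%

WA (2h) = (19.45 - 18.52) / 18.52 x 100 = 5.0%
WA (24h) = (40.26 - 18.52) / 18.52 x 100 = 117.4%


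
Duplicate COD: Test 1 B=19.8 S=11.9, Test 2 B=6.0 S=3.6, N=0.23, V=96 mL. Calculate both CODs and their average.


COD1 = 151.4 mg/L
COD2 = 46.0 mg/L
Average = 98.7 mg/L

COD1 = (19.8 - 11.9) x 0.23 x 8000 / 96 = 151.4 mg/L
COD2 = (6.0 - 3.6) x 0.23 x 8000 / 96 = 46.0 mg/L
Average = (151.4 + 46.0) / 2 = 98.7 mg/L


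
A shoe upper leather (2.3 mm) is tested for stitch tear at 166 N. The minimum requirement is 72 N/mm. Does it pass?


STS = 166 / 2.3 = 72.2 N/mm
Minimum required: 72 N/mm
Passes: Yes


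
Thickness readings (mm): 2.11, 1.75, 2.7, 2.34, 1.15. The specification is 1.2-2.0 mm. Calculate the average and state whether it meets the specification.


Average = 2.01 mm
Within specification: No

Sum = 10.05
Average = 10.05 / 5 = 2.01 mm
Specification range: 1.2 to 2.0 mm
Within spec: No


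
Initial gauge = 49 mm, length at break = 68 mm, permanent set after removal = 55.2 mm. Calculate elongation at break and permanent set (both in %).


Elongation at break = (68 - 49) / 49 x 100 = 38.8%
Permanent set = (55.2 - 49) / 49 x 100 = 12.7%


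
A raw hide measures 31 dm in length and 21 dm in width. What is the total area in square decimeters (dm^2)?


Area = length x width
Area = 31 x 21 = 651 dm^2


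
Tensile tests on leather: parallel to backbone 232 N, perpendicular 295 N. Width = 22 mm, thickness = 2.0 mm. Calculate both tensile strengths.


Parallel = 5.27 N/mm^2
Perpendicular = 6.70 N/mm^2

Area = 22 x 2.0 = 44.0 mm^2
TS (parallel) = 232 / 44.0 = 5.27 N/mm^2
TS (perpendicular) = 295 / 44.0 = 6.70 N/mm^2


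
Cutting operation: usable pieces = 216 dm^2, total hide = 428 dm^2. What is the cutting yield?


Yield = usable / total x 100
Yield = 216 / 428 x 100 = 50.5%


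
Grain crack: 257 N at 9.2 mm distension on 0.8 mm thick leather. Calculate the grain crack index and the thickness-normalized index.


Crack index = 257 / 9.2 = 27.9 N/mm
Normalized = 27.9 / 0.8 = 34.9 N/mm per mm


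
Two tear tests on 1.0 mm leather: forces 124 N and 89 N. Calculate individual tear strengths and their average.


Tear 1 = 124 / 1.0 = 124.0 N/mm
Tear 2 = 89 / 1.0 = 89.0 N/mm
Average = (124.0 + 89.0) / 2 = 106.5 N/mm


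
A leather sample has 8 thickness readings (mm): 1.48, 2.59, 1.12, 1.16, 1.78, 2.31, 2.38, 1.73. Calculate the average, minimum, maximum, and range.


Sum = 14.55
Average = 14.55 / 8 = 1.82 mm
Minimum = 1.12 mm
Maximum = 2.59 mm
Range = 2.59 - 1.12 = 1.47 mm


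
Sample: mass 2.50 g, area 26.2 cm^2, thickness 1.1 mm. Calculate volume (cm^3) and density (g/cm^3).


Thickness in cm = 1.1 / 10 = 0.11 cm
Volume = 26.2 x 0.11 = 2.882 cm^3
Density = 2.50 / 2.882 = 0.867 g/cm^3


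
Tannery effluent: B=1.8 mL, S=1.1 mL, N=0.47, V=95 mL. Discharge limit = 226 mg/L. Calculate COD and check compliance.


COD = 27.7 mg/L
Compliant: Yes

COD = (1.8 - 1.1) x 0.47 x 8000 / 95 = 27.7 mg/L
Limit: 226 mg/L
Compliant: Yes


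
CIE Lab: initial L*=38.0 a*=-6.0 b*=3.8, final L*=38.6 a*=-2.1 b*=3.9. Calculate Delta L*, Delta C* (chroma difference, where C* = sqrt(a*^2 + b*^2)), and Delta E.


Delta L* = 0.6
Delta C* = -2.67
Delta E = 3.95


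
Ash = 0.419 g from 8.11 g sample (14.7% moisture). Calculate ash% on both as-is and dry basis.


As-is ash = 5.17%
Dry-basis ash = 6.06%


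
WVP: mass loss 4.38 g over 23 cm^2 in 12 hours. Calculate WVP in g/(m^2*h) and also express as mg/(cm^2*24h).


WVP = 4.38 / (23 x 12) x 10000 = 158.70 g/(m^2*h)
Mass loss in mg = 4.38 x 1000 = 4380 mg
Per cm^2 per 24h in mg: 4380 x 24 / (23 x 12) = 105120 / 276 = 380.87 mg/(cm^2*24h)


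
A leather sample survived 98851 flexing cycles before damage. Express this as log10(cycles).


log10(98851) = 4.99


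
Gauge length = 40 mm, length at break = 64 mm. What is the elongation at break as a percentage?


60.0%

Extension = 64 - 40 = 24 mm
Elongation = 24 / 40 x 100 = 60.0%


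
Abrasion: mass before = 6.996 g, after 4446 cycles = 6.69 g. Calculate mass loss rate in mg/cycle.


Mass loss = 6.996 - 6.69 = 0.306 g
Rate = 0.306 / 4446 x 1000 = 0.069 mg/cycle


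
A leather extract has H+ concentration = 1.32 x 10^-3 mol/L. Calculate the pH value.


pH = -log10[H+]
pH = -log10(1.32 x 10^-3) = 2.88


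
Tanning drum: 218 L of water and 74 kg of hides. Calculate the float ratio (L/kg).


2.9

Float ratio = water / hide weight
Ratio = 218 / 74 = 2.9


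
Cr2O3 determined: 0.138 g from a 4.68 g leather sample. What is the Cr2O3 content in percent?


Cr2O3% = 0.138 / 4.68 x 100
Cr2O3% = 2.95%


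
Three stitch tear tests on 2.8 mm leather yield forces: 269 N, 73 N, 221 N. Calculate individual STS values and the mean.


STS1 = 269 / 2.8 = 96.1 N/mm
STS2 = 73 / 2.8 = 26.1 N/mm
STS3 = 221 / 2.8 = 78.9 N/mm
Mean = (96.1 + 26.1 + 78.9) / 3 = 67.0 N/mm


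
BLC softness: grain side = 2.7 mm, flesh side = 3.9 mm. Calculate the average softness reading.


3.30 mm

Average = (2.7 + 3.9) / 2
Average = 3.30 mm


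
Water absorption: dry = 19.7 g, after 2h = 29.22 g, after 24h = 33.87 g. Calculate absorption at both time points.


WA (2h) = (29.22 - 19.7) / 19.7 x 100 = 48.3%
WA (24h) = (33.87 - 19.7) / 19.7 x 100 = 71.9%


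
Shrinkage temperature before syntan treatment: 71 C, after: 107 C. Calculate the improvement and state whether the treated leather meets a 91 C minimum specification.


Improvement = 107 - 71 = 36 C
Spec check: 107 C >= 91 C? Yes


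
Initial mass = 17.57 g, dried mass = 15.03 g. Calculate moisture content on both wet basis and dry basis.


Wet basis = 14.5%
Dry basis = 16.9%


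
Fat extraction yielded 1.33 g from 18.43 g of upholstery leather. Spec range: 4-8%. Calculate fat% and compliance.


Fat content = 7.2%
Compliant: Yes


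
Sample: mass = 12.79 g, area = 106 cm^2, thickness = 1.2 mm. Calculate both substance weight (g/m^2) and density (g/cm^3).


SW = 12.79 / 106 x 10000 = 1206.6 g/m^2
Volume = 106 x 1.2 / 10 = 12.72 cm^3
Density = 12.79 / 12.72 = 1.006 g/cm^3


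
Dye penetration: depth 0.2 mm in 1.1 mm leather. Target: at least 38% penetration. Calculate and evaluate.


Penetration = 18.2%
Meets target: No


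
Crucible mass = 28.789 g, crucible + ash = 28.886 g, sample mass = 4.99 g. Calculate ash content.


Ash mass = 28.886 - 28.789 = 0.097 g
Ash% = 0.097 / 4.99 x 100 = 1.94%


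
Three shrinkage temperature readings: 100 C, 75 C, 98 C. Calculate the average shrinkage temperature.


91.0 C


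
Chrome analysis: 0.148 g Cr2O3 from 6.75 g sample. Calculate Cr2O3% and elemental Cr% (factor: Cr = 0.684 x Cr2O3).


Cr2O3 = 2.19%
Cr = 1.50%

Cr2O3% = 0.148 / 6.75 x 100 = 2.19%
Cr% = 2.19 x 0.684 = 1.50%


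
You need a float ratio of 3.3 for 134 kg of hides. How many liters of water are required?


Water = hide weight x target ratio
Water = 134 x 3.3 = 442.2 L


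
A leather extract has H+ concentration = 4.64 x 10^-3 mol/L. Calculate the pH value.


pH = -log10[H+]
pH = -log10(4.64 x 10^-3) = 2.33


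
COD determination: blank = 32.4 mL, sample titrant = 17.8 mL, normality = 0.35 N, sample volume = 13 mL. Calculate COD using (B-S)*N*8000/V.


3144.6 mg/L


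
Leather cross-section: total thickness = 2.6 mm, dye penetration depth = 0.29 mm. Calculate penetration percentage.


11.2%


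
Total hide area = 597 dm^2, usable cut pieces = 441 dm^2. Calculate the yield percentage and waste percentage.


Yield = 73.9%
Waste = 26.1%

Yield = 441 / 597 x 100 = 73.9%
Waste = 597 - 441 = 156 dm^2
Waste% = 100 - 73.9 = 26.1%


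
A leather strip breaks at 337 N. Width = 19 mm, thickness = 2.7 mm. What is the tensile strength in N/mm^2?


Cross-sectional area = 19 x 2.7 = 51.3 mm^2
Tensile strength = 337 / 51.3 = 6.57 N/mm^2


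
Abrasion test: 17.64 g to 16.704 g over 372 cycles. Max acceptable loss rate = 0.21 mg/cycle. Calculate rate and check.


Loss = 17.64 - 16.704 = 0.936 g
Rate = 0.936 g / 372 cycles x 1000 = 2.516 mg/cycle
Max = 0.21 mg/cycle
Passes: No


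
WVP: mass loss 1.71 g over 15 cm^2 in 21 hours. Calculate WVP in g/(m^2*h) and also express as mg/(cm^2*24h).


WVP = 1.71 / (15 x 21) x 10000 = 54.29 g/(m^2*h)
Mass loss in mg = 1.71 x 1000 = 1710 mg
Per cm^2 per 24h in mg: 1710 x 24 / (15 x 21) = 41040 / 315 = 130.29 mg/(cm^2*24h)


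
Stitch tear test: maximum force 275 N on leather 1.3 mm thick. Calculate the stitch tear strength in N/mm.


Stitch tear strength = force / thickness
STS = 275 / 1.3 = 211.5 N/mm


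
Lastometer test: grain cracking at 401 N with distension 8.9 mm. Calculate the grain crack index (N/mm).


45.1 N/mm

Grain crack index = force / distension
Index = 401 / 8.9 = 45.1 N/mm


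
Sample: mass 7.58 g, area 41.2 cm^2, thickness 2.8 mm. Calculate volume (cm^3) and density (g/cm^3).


Thickness in cm = 2.8 / 10 = 0.28 cm
Volume = 41.2 x 0.28 = 11.536 cm^3
Density = 7.58 / 11.536 = 0.657 g/cm^3


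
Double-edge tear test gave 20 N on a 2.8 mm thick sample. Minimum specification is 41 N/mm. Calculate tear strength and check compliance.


Tear strength = 7.1 N/mm
Compliant: No

Tear strength = 20 / 2.8 = 7.1 N/mm
Required minimum = 41 N/mm
Compliant: No


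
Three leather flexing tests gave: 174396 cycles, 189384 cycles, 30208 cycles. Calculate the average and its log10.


Average = (174396 + 189384 + 30208) / 3 = 131329 cycles
log10(131329) = 5.12


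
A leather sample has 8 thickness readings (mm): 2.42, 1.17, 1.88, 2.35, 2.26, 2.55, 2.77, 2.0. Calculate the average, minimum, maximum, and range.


Average = 2.18 mm
Min = 1.17 mm
Max = 2.77 mm
Range = 1.60 mm

Sum = 17.40
Average = 17.40 / 8 = 2.18 mm
Minimum = 1.17 mm
Maximum = 2.77 mm
Range = 2.77 - 1.17 = 1.60 mm


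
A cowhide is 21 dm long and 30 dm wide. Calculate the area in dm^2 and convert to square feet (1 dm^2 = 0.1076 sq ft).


Area = 21 x 30 = 630 dm^2
Conversion: 630 x 0.1076 = 67.79 sq ft


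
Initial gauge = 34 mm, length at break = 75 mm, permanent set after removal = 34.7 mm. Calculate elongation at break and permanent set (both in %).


Elongation at break = (75 - 34) / 34 x 100 = 120.6%
Permanent set = (34.7 - 34) / 34 x 100 = 2.1%


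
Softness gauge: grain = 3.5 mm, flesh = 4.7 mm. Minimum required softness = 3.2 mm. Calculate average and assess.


Average softness = 4.10 mm
Meets requirement: Yes


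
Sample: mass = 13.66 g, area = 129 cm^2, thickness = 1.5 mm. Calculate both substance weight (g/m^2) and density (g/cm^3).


SW = 13.66 / 129 x 10000 = 1058.9 g/m^2
Volume = 129 x 1.5 / 10 = 19.35 cm^3
Density = 13.66 / 19.35 = 0.706 g/cm^3


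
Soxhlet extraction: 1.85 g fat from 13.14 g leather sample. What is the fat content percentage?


14.1%

Fat content = 1.85 / 13.14 x 100
Fat = 14.1%


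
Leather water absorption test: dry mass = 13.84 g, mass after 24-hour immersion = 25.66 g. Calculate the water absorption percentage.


Water absorbed = 25.66 - 13.84 = 11.82 g
WA% = 11.82 / 13.84 x 100 = 85.4%


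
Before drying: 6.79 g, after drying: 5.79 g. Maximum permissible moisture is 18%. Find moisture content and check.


MC = (6.79 - 5.79) / 6.79 x 100 = 14.7%
Maximum: 18%
Acceptable: Yes


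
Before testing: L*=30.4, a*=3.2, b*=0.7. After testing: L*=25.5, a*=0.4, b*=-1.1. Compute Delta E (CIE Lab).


dL = 25.5 - 30.4 = -4.9
da = 0.4 - 3.2 = -2.8
db = -1.1 - 0.7 = -1.8
dE = sqrt((-4.9)^2 + (-2.8)^2 + (-1.8)^2) = 5.92


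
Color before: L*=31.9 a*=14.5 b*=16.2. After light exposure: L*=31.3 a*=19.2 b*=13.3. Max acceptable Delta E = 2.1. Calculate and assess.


Delta E = 5.56
Passes: No

dL = -0.6, da = 4.7, db = -2.9
dE = sqrt((-0.6)^2 + (4.7)^2 + (-2.9)^2) = 5.56
Max = 2.1
Passes: No


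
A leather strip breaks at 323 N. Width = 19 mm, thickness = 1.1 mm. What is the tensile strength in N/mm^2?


Cross-sectional area = 19 x 1.1 = 20.9 mm^2
Tensile strength = 323 / 20.9 = 15.45 N/mm^2


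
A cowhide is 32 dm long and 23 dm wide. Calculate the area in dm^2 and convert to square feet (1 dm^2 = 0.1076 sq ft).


736 dm^2
79.19 sq ft

Area = 32 x 23 = 736 dm^2
Conversion: 736 x 0.1076 = 79.19 sq ft


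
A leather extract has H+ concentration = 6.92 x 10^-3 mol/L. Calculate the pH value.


pH = 2.16

pH = -log10[H+]
pH = -log10(6.92 x 10^-3) = 2.16


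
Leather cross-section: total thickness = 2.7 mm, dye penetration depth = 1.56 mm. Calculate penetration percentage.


Penetration% = 1.56 / 2.7 x 100
Penetration = 57.8%


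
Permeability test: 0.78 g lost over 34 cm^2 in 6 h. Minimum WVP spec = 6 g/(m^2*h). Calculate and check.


WVP = 0.78 / (34 x 6) x 10000 = 38.24 g/(m^2*h)
Minimum: 6 g/(m^2*h)
Meets spec: Yes


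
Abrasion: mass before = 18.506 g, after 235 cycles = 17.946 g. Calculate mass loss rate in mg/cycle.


2.383 mg/cycle

Mass loss = 18.506 - 17.946 = 0.560 g
Rate = 0.560 / 235 x 1000 = 2.383 mg/cycle


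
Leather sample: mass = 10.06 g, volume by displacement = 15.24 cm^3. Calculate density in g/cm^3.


Density = mass / volume
Density = 10.06 / 15.24 = 0.660 g/cm^3


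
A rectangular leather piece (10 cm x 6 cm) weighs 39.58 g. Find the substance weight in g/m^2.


6596.7 g/m^2


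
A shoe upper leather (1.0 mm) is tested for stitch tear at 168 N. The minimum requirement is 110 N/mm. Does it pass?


STS = 168.0 N/mm
Passes: Yes


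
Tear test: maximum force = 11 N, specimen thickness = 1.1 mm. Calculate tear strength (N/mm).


10.0 N/mm


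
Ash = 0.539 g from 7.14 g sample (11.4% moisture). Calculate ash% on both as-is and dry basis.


As-is ash% = 0.539 / 7.14 x 100 = 7.55%
Dry mass = 7.14 x (100 - 11.4) / 100 = 6.32604 g
Dry-basis ash% = 0.539 / 6.32604 x 100 = 8.52%


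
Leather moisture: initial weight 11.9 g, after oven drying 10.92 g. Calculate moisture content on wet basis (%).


8.2%

Moisture = 11.9 - 10.92 = 0.98 g
MC = 0.98 / 11.9 x 100 = 8.2%


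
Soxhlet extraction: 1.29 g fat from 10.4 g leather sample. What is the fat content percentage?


12.4%

Fat content = 1.29 / 10.4 x 100
Fat = 12.4%


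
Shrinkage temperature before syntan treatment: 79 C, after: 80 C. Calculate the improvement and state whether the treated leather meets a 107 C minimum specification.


Improvement = 1 C
Meets 107 C spec: No

Improvement = 80 - 79 = 1 C
Spec check: 80 C >= 107 C? No


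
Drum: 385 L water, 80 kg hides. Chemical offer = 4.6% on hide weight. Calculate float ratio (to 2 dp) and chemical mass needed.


Float ratio = 385 / 80 = 4.81
Chemical = 80 x 4.6 / 100 = 3.68 kg


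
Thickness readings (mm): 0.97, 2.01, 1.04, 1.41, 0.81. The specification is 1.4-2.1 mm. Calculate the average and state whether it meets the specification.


Sum = 6.24
Average = 6.24 / 5 = 1.25 mm
Specification range: 1.4 to 2.1 mm
Within spec: No


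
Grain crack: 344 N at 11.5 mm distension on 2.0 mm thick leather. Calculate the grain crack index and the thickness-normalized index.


Crack index = 29.9 N/mm
Normalized index = 15.0 N/mm per mm


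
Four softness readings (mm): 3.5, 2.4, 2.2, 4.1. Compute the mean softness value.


Sum = 3.5 + 2.4 + 2.2 + 4.1
Mean = 12.2 / 4 = 3.05 mm


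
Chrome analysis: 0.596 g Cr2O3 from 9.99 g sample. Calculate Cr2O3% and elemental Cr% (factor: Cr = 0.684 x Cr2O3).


Cr2O3% = 0.596 / 9.99 x 100 = 5.97%
Cr% = 5.97 x 0.684 = 4.08%


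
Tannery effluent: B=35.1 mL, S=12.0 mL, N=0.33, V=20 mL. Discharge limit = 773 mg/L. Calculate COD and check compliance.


COD = 3049.2 mg/L
Compliant: No


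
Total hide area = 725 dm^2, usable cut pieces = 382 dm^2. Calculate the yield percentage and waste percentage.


Yield = 382 / 725 x 100 = 52.7%
Waste = 725 - 382 = 343 dm^2
Waste% = 100 - 52.7 = 47.3%


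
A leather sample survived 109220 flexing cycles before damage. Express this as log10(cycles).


5.04


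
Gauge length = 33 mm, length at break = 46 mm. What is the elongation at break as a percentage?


Extension = 46 - 33 = 13 mm
Elongation = 13 / 33 x 100 = 39.4%


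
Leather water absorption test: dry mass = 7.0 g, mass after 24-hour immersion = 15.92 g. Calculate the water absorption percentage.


Water absorbed = 15.92 - 7.0 = 8.92 g
WA% = 8.92 / 7.0 x 100 = 127.4%


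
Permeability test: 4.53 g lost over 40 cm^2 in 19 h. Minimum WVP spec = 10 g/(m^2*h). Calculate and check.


WVP = 4.53 / (40 x 19) x 10000 = 59.61 g/(m^2*h)
Minimum: 10 g/(m^2*h)
Meets spec: Yes


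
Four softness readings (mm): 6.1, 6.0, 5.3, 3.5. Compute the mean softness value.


Sum = 6.1 + 6.0 + 5.3 + 3.5
Mean = 20.9 / 4 = 5.23 mm


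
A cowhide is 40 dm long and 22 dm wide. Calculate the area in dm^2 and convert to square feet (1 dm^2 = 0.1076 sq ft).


880 dm^2
94.69 sq ft

Area = 40 x 22 = 880 dm^2
Conversion: 880 x 0.1076 = 94.69 sq ft


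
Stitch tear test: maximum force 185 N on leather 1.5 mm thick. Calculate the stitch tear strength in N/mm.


123.3 N/mm


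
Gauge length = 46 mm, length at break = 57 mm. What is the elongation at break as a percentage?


Extension = 57 - 46 = 11 mm
Elongation = 11 / 46 x 100 = 23.9%


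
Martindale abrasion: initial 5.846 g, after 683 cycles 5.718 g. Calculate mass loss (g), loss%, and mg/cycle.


Mass loss = 0.128 g
Loss = 2.19%
Rate = 0.187 mg/cycle


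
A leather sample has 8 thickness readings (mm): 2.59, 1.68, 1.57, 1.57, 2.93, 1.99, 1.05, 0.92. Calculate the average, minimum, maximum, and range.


Sum = 14.30
Average = 14.30 / 8 = 1.79 mm
Minimum = 0.92 mm
Maximum = 2.93 mm
Range = 2.93 - 0.92 = 2.01 mm


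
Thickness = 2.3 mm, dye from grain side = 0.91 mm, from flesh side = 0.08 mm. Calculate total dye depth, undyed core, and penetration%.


Total dyed = 0.99 mm
Undyed core = 1.31 mm
Penetration = 43.0%

Total dyed = 0.91 + 0.08 = 0.99 mm
Undyed core = 2.3 - 0.99 = 1.31 mm
Penetration = 0.99 / 2.3 x 100 = 43.0%


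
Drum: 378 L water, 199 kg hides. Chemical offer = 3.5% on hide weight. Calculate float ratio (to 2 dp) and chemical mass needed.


Float ratio = 378 / 199 = 1.90
Chemical = 199 x 3.5 / 100 = 6.965 kg


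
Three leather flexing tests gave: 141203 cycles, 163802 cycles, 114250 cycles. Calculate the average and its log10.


Average = (141203 + 163802 + 114250) / 3 = 139752 cycles
log10(139752) = 5.15


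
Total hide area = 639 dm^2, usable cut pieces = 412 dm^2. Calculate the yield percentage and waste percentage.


Yield = 64.5%
Waste = 35.5%


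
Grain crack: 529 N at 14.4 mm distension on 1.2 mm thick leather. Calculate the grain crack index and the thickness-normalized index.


Crack index = 529 / 14.4 = 36.7 N/mm
Normalized = 36.7 / 1.2 = 30.6 N/mm per mm


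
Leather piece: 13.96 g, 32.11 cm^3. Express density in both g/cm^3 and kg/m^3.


0.435 g/cm^3
435 kg/m^3

Density = 13.96 / 32.11 = 0.435 g/cm^3
Convert: 0.435 x 1000 = 435 kg/m^3


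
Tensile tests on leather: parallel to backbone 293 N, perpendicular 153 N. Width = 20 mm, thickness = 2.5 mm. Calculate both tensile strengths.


Parallel = 5.86 N/mm^2
Perpendicular = 3.06 N/mm^2

Area = 20 x 2.5 = 50.0 mm^2
TS (parallel) = 293 / 50.0 = 5.86 N/mm^2
TS (perpendicular) = 153 / 50.0 = 3.06 N/mm^2


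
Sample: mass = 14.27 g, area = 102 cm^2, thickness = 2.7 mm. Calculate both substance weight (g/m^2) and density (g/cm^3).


SW = 14.27 / 102 x 10000 = 1399.0 g/m^2
Volume = 102 x 2.7 / 10 = 27.54 cm^3
Density = 14.27 / 27.54 = 0.518 g/cm^3


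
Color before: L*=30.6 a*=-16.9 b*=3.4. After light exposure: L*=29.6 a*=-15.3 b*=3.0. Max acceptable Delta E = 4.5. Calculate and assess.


Delta E = 1.93
Passes: Yes


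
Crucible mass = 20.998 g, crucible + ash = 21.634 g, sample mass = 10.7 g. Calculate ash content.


Ash mass = 0.636 g
Ash content = 5.94%

Ash mass = 21.634 - 20.998 = 0.636 g
Ash% = 0.636 / 10.7 x 100 = 5.94%


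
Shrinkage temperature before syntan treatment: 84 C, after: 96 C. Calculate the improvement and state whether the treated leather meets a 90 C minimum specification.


Improvement = 96 - 84 = 12 C
Spec check: 96 C >= 90 C? Yes


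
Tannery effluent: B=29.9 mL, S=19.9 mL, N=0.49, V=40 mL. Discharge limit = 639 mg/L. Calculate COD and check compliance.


COD = (29.9 - 19.9) x 0.49 x 8000 / 40 = 980.0 mg/L
Limit: 639 mg/L
Compliant: No


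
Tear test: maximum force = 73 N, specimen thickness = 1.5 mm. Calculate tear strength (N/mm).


Tear strength = force / thickness
Tear = 73 / 1.5 = 48.7 N/mm


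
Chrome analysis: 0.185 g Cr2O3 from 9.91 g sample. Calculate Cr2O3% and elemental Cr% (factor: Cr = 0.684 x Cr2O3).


Cr2O3% = 0.185 / 9.91 x 100 = 1.87%
Cr% = 1.87 x 0.684 = 1.28%


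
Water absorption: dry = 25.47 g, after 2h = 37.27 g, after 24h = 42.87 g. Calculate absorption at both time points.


2h absorption = 46.3%
24h absorption = 68.3%

WA (2h) = (37.27 - 25.47) / 25.47 x 100 = 46.3%
WA (24h) = (42.87 - 25.47) / 25.47 x 100 = 68.3%


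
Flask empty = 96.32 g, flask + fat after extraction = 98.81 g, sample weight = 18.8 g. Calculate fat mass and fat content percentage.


Fat mass = 2.49 g
Fat content = 13.2%

Fat mass = 98.81 - 96.32 = 2.49 g
Fat% = 2.49 / 18.8 x 100 = 13.2%


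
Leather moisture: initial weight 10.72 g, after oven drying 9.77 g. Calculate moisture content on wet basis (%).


8.9%

Moisture = 10.72 - 9.77 = 0.95 g
MC = 0.95 / 10.72 x 100 = 8.9%


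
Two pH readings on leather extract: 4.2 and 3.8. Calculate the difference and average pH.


Difference = |4.2 - 3.8| = 0.4
Average = (4.2 + 3.8) / 2 = 4.00


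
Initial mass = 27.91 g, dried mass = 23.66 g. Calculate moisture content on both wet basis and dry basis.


Wet basis = 15.2%
Dry basis = 18.0%

Moisture lost = 27.91 - 23.66 = 4.25 g
Wet basis MC = 4.25 / 27.91 x 100 = 15.2%
Dry basis MC = 4.25 / 23.66 x 100 = 18.0%


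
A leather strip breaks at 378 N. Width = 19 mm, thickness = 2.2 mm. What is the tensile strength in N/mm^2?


Cross-sectional area = 19 x 2.2 = 41.8 mm^2
Tensile strength = 378 / 41.8 = 9.04 N/mm^2


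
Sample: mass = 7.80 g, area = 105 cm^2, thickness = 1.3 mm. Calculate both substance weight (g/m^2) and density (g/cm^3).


SW = 7.80 / 105 x 10000 = 742.9 g/m^2
Volume = 105 x 1.3 / 10 = 13.65 cm^3
Density = 7.80 / 13.65 = 0.571 g/cm^3


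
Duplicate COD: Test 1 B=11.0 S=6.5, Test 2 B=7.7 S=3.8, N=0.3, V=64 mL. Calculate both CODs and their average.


COD1 = 168.8 mg/L
COD2 = 146.3 mg/L
Average = 157.6 mg/L

COD1 = (11.0 - 6.5) x 0.3 x 8000 / 64 = 168.8 mg/L
COD2 = (7.7 - 3.8) x 0.3 x 8000 / 64 = 146.3 mg/L
Average = (168.8 + 146.3) / 2 = 157.6 mg/L


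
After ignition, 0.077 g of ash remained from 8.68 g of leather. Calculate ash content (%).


Ash% = 0.077 / 8.68 x 100
Ash% = 0.89%


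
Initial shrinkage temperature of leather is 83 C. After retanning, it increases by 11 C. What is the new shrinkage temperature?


New Ts = 83 + 11 = 94 C


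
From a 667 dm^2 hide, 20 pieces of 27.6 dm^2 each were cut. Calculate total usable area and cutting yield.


Total usable = 20 x 27.6 = 552.0 dm^2
Yield = 552.0 / 667 x 100 = 82.8%


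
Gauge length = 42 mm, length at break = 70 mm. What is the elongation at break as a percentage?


Extension = 70 - 42 = 28 mm
Elongation = 28 / 42 x 100 = 66.7%


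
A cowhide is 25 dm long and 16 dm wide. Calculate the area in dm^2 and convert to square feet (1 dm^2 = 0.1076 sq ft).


400 dm^2
43.04 sq ft


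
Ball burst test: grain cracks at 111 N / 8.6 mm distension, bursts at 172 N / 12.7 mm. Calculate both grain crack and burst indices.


Crack index = 12.9 N/mm
Burst index = 13.5 N/mm

Crack index = 111 / 8.6 = 12.9 N/mm
Burst index = 172 / 12.7 = 13.5 N/mm


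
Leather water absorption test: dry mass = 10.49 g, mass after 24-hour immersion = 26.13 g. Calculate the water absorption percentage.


149.1%

Water absorbed = 26.13 - 10.49 = 15.64 g
WA% = 15.64 / 10.49 x 100 = 149.1%


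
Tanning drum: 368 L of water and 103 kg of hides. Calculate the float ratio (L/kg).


3.6

Float ratio = water / hide weight
Ratio = 368 / 103 = 3.6


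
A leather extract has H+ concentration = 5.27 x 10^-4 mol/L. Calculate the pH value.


pH = 3.28

pH = -log10[H+]
pH = -log10(5.27 x 10^-4) = 3.28


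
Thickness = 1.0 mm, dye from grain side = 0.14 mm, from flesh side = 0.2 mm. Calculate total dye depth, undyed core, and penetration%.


Total dyed = 0.34 mm
Undyed core = 0.66 mm
Penetration = 34.0%


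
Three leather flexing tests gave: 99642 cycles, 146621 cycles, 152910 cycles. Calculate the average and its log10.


Average = (99642 + 146621 + 152910) / 3 = 133058 cycles
log10(133058) = 5.12


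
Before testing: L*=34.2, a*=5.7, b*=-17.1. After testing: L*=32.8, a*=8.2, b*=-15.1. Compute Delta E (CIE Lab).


Delta E = 3.49

dL = 32.8 - 34.2 = -1.4
da = 8.2 - 5.7 = 2.5
db = -15.1 - (-17.1) = 2.0
dE = sqrt((-1.4)^2 + (2.5)^2 + (2.0)^2) = 3.49


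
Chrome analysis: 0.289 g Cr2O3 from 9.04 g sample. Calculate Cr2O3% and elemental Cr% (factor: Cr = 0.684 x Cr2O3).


Cr2O3 = 3.20%
Cr = 2.19%

Cr2O3% = 0.289 / 9.04 x 100 = 3.20%
Cr% = 3.20 x 0.684 = 2.19%


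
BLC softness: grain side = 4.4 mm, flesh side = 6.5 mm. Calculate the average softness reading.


5.45 mm

Average = (4.4 + 6.5) / 2
Average = 5.45 mm


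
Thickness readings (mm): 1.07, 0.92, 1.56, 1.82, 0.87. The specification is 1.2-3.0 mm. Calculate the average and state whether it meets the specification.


Sum = 6.24
Average = 6.24 / 5 = 1.25 mm
Specification range: 1.2 to 3.0 mm
Within spec: Yes


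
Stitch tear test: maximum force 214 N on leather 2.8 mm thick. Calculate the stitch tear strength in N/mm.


Stitch tear strength = force / thickness
STS = 214 / 2.8 = 76.4 N/mm


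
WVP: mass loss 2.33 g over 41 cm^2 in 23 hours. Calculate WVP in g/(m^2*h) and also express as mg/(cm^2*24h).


WVP = 24.71 g/(m^2*h)
Daily rate = 59.30 mg/(cm^2*24h)

WVP = 2.33 / (41 x 23) x 10000 = 24.71 g/(m^2*h)
Mass loss in mg = 2.33 x 1000 = 2330 mg
Per cm^2 per 24h in mg: 2330 x 24 / (41 x 23) = 55920 / 943 = 59.30 mg/(cm^2*24h)


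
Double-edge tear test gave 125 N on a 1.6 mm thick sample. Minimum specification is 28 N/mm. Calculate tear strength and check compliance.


Tear strength = 125 / 1.6 = 78.1 N/mm
Required minimum = 28 N/mm
Compliant: Yes


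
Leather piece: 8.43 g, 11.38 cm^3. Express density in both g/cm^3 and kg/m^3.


Density = 8.43 / 11.38 = 0.741 g/cm^3
Convert: 0.741 x 1000 = 741 kg/m^3


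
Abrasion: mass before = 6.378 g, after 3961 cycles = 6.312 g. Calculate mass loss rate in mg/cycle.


Mass loss = 6.378 - 6.312 = 0.066 g
Rate = 0.066 / 3961 x 1000 = 0.017 mg/cycle


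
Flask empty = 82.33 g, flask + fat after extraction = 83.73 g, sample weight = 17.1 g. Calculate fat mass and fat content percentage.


Fat mass = 1.40 g
Fat content = 8.2%


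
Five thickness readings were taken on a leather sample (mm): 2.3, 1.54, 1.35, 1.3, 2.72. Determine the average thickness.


Sum = 2.3 + 1.54 + 1.35 + 1.3 + 2.72 = 9.21
Average = 9.21 / 5 = 1.84 mm


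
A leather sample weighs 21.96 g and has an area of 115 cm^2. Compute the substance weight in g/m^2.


Substance weight = mass / area x 10000
SW = 21.96 / 115 x 10000
SW = 1909.6 g/m^2


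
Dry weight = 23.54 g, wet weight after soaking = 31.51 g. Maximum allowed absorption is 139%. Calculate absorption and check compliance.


WA = (31.51 - 23.54) / 23.54 x 100 = 33.9%
Maximum allowed: 139%
Compliant: Yes


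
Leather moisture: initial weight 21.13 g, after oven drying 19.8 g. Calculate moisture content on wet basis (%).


6.3%

Moisture = 21.13 - 19.8 = 1.33 g
MC = 1.33 / 21.13 x 100 = 6.3%


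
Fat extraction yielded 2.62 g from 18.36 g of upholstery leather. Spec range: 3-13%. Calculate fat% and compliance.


Fat content = 14.3%
Compliant: No

Fat% = 2.62 / 18.36 x 100 = 14.3%
Spec range: 3-13%
Compliant: No


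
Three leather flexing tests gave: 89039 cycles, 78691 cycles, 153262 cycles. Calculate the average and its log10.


Average = (89039 + 78691 + 153262) / 3 = 106997 cycles
log10(106997) = 5.03


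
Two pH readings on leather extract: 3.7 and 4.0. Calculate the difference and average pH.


Difference = 0.3
Average pH = 3.85

Difference = |3.7 - 4.0| = 0.3
Average = (3.7 + 4.0) / 2 = 3.85


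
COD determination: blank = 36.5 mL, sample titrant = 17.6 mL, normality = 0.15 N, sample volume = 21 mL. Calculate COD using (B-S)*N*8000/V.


1080.0 mg/L

COD = (36.5 - 17.6) x 0.15 x 8000 / 21
COD = 18.9 x 0.15 x 8000 / 21
COD = 1080.0 mg/L


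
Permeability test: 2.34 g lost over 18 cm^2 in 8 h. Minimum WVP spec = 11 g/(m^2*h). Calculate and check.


WVP = 162.50 g/(m^2*h)
Meets specification: Yes


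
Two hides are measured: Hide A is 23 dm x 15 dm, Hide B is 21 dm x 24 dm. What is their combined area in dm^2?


Hide A area = 23 x 15 = 345 dm^2
Hide B area = 21 x 24 = 504 dm^2
Total = 345 + 504 = 849 dm^2


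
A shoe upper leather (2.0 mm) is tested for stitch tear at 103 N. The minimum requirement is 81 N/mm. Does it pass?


STS = 51.5 N/mm
Passes: No


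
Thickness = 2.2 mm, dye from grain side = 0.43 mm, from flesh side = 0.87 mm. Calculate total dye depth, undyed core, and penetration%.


Total dyed = 1.30 mm
Undyed core = 0.90 mm
Penetration = 59.1%

Total dyed = 0.43 + 0.87 = 1.30 mm
Undyed core = 2.2 - 1.30 = 0.90 mm
Penetration = 1.30 / 2.2 x 100 = 59.1%


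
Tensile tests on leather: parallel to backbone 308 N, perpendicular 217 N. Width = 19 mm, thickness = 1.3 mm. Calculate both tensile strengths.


Area = 19 x 1.3 = 24.7 mm^2
TS (parallel) = 308 / 24.7 = 12.47 N/mm^2
TS (perpendicular) = 217 / 24.7 = 8.79 N/mm^2


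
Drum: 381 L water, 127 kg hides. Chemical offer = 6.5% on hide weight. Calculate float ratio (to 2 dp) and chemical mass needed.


Float ratio = 3.00
Chemical needed = 8.255 kg


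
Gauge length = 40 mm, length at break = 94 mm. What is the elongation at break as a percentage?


Extension = 94 - 40 = 54 mm
Elongation = 54 / 40 x 100 = 135.0%


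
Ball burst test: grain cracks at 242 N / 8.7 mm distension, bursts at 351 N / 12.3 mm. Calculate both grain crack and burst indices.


Crack index = 242 / 8.7 = 27.8 N/mm
Burst index = 351 / 12.3 = 28.5 N/mm


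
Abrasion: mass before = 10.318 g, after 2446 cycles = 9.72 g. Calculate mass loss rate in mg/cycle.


0.244 mg/cycle

Mass loss = 10.318 - 9.72 = 0.598 g
Rate = 0.598 / 2446 x 1000 = 0.244 mg/cycle


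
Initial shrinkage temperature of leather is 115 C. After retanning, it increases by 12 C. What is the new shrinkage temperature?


127 C

New Ts = 115 + 12 = 127 C


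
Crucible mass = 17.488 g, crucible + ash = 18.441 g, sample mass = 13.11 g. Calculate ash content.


Ash mass = 18.441 - 17.488 = 0.953 g
Ash% = 0.953 / 13.11 x 100 = 7.27%


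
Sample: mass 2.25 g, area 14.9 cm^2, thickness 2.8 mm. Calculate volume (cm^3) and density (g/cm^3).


Volume = 4.172 cm^3
Density = 0.539 g/cm^3


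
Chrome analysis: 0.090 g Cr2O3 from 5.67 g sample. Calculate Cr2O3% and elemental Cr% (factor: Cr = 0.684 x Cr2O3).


Cr2O3 = 1.59%
Cr = 1.09%


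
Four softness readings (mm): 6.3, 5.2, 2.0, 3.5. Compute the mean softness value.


4.25 mm

Sum = 6.3 + 5.2 + 2.0 + 3.5
Mean = 17.0 / 4 = 4.25 mm


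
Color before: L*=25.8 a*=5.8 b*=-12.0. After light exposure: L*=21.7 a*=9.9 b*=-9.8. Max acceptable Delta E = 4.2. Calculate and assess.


Delta E = 6.20
Passes: No


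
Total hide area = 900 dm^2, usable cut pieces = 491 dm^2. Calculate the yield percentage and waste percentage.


Yield = 54.6%
Waste = 45.4%

Yield = 491 / 900 x 100 = 54.6%
Waste = 900 - 491 = 409 dm^2
Waste% = 100 - 54.6 = 45.4%


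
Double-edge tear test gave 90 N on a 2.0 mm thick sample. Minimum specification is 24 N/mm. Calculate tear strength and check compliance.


Tear strength = 45.0 N/mm
Compliant: Yes

Tear strength = 90 / 2.0 = 45.0 N/mm
Required minimum = 24 N/mm
Compliant: Yes


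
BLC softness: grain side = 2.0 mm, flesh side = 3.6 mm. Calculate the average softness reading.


Average = (2.0 + 3.6) / 2
Average = 2.80 mm


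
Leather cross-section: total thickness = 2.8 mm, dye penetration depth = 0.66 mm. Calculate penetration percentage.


Penetration% = 0.66 / 2.8 x 100
Penetration = 23.6%


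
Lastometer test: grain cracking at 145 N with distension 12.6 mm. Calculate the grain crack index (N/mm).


11.5 N/mm

Grain crack index = force / distension
Index = 145 / 12.6 = 11.5 N/mm


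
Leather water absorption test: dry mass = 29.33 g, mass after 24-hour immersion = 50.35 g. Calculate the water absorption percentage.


71.7%

Water absorbed = 50.35 - 29.33 = 21.02 g
WA% = 21.02 / 29.33 x 100 = 71.7%


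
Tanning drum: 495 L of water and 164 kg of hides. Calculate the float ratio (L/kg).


Float ratio = water / hide weight
Ratio = 495 / 164 = 3.0


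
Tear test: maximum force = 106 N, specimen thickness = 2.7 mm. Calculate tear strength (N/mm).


Tear strength = force / thickness
Tear = 106 / 2.7 = 39.3 N/mm


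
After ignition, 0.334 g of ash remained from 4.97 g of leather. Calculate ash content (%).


6.72%

Ash% = 0.334 / 4.97 x 100
Ash% = 6.72%


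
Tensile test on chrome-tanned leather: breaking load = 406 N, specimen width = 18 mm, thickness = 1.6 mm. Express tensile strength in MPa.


Cross-section = 18 x 1.6 = 28.8 mm^2
TS = 406 / 28.8 = 14.10 MPa
(1 N/mm^2 = 1 MPa)


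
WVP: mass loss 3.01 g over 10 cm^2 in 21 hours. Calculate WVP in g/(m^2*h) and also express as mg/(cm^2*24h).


WVP = 143.33 g/(m^2*h)
Daily rate = 344.00 mg/(cm^2*24h)


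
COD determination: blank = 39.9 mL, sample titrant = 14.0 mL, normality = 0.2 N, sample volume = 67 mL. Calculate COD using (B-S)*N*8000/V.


618.5 mg/L

COD = (39.9 - 14.0) x 0.2 x 8000 / 67
COD = 25.9 x 0.2 x 8000 / 67
COD = 618.5 mg/L


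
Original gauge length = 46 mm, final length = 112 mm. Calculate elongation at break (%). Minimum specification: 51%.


Elongation = 143.5%
Meets spec: Yes


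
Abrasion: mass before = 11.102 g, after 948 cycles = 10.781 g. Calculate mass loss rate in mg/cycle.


Mass loss = 11.102 - 10.781 = 0.321 g
Rate = 0.321 / 948 x 1000 = 0.339 mg/cycle


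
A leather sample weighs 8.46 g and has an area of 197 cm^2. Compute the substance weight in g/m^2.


429.4 g/m^2

Substance weight = mass / area x 10000
SW = 8.46 / 197 x 10000
SW = 429.4 g/m^2


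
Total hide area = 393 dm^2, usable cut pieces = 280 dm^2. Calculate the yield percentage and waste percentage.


Yield = 280 / 393 x 100 = 71.2%
Waste = 393 - 280 = 113 dm^2
Waste% = 100 - 71.2 = 28.8%


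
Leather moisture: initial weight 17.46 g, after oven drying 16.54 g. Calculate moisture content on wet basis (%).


Moisture = 17.46 - 16.54 = 0.92 g
MC = 0.92 / 17.46 x 100 = 5.3%


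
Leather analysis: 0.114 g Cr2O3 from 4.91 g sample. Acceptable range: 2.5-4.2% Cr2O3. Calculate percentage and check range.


Cr2O3% = 0.114 / 4.91 x 100 = 2.32%
Acceptable range: 2.5 to 4.2%
Within range: No


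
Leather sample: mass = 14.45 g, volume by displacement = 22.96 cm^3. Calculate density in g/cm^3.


Density = mass / volume
Density = 14.45 / 22.96 = 0.629 g/cm^3


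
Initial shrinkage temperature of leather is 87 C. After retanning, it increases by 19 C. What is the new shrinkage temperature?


New Ts = 87 + 19 = 106 C


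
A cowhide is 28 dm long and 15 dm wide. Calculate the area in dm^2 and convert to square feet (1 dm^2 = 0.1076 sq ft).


420 dm^2
45.19 sq ft

Area = 28 x 15 = 420 dm^2
Conversion: 420 x 0.1076 = 45.19 sq ft


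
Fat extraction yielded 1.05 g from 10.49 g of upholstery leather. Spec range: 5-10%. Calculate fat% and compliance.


Fat% = 1.05 / 10.49 x 100 = 10.0%
Spec range: 5-10%
Compliant: Yes


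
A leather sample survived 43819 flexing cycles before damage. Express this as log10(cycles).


4.64

log10(43819) = 4.64


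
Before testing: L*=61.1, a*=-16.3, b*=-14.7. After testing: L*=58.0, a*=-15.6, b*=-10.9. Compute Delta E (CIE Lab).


Delta E = 4.95

dL = 58.0 - 61.1 = -3.1
da = -15.6 - (-16.3) = 0.7
db = -10.9 - (-14.7) = 3.8
dE = sqrt((-3.1)^2 + (0.7)^2 + (3.8)^2) = 4.95


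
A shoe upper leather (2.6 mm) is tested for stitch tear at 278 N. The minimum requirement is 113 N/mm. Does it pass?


STS = 278 / 2.6 = 106.9 N/mm
Minimum required: 113 N/mm
Passes: No


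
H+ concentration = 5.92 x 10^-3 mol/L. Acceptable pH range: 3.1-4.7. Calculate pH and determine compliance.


pH = -log10(5.92 x 10^-3) = 2.23
Range: 3.1 to 4.7
Compliant: No


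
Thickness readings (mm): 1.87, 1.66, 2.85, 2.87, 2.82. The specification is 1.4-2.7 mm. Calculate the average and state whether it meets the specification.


Sum = 12.07
Average = 12.07 / 5 = 2.41 mm
Specification range: 1.4 to 2.7 mm
Within spec: Yes


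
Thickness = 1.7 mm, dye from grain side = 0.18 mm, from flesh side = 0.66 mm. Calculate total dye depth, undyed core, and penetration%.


Total dyed = 0.84 mm
Undyed core = 0.86 mm
Penetration = 49.4%


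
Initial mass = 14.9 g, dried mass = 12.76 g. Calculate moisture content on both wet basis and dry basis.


Moisture lost = 14.9 - 12.76 = 2.14 g
Wet basis MC = 2.14 / 14.9 x 100 = 14.4%
Dry basis MC = 2.14 / 12.76 x 100 = 16.8%


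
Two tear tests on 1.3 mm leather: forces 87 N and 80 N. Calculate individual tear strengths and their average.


Tear 1 = 66.9 N/mm
Tear 2 = 61.5 N/mm
Average = 64.2 N/mm


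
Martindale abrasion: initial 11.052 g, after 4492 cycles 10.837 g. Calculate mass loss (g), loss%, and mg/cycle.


Mass loss = 0.215 g
Loss = 1.95%
Rate = 0.048 mg/cycle

Loss = 11.052 - 10.837 = 0.215 g
Loss% = 0.215 / 11.052 x 100 = 1.95%
Rate = 0.215 / 4492 x 1000 = 0.048 mg/cycle
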